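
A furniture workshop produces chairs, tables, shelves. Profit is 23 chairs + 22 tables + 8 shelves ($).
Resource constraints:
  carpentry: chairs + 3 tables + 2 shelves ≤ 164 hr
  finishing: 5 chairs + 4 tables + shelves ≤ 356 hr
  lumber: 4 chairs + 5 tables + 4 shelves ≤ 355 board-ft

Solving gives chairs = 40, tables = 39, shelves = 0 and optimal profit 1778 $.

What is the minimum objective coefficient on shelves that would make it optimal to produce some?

Binding: finishing and lumber. Non-binding: carpentry (7 unused).
Since carpentry is not tight, its dual is 0.
Dual feasibility on the basic columns requires 5·y_finishing + 4·y_lumber = 23, 4·y_finishing + 5·y_lumber = 22.
→ y_finishing = 3 and y_lumber = 2.
shelves enters the basis when its profit ≥ yᵀa₃ = 3·1 + 2·4 = 11.

11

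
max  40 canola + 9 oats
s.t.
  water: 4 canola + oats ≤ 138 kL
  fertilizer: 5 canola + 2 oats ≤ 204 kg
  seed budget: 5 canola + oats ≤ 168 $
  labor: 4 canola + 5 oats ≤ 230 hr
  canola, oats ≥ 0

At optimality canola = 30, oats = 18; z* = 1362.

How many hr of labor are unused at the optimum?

20

labor used = 4·30 + 5·18 = 210; slack = 230 − 210 = 20.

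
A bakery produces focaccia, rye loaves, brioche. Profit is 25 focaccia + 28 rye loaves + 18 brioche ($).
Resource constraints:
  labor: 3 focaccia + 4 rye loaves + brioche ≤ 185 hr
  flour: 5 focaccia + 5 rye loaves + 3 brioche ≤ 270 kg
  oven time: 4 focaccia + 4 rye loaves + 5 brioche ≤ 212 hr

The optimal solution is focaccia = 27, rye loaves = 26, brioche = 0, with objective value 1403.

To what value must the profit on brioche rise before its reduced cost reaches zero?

Check each constraint at x*: labor 185/185 (tight); flour 265/270 (slack 5); oven time 212/212 (tight).
Slack constraints have shadow price 0 (complementary slackness).
From A_Bᵀ y = c: 3·y_labor + 4·y_oven time = 25; 4·y_labor + 4·y_oven time = 28.
This yields shadow prices y_labor = 3, y_oven time = 4.
brioche enters the basis when its profit ≥ yᵀa₃ = 3·1 + 4·5 = 23.

23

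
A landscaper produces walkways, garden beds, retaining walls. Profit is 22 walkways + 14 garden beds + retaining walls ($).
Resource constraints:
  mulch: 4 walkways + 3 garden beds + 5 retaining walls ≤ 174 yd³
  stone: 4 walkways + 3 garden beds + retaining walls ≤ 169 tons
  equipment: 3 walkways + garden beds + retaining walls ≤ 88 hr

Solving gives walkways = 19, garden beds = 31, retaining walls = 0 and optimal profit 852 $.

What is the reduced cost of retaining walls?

Check each constraint at x*: mulch 169/174 (slack 5); stone 169/169 (tight); equipment 88/88 (tight).
Since mulch is not tight, its dual is 0.
From A_Bᵀ y = c: 4·y_stone + 3·y_equipment = 22; 3·y_stone + 1·y_equipment = 14.
→ y_stone = 4 and y_equipment = 2.
Reduced cost of retaining walls: c₃ − yᵀa₃ = 1 − (4·1 + 2·1) = 1 − 6 = -5.

-5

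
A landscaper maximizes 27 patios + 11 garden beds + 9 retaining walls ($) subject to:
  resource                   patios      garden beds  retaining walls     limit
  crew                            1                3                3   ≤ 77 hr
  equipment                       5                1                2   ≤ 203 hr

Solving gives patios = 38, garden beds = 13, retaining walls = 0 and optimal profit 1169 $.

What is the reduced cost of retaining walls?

-7

Both crew and equipment are binding at x*.
The binding rows give the dual system: 1·y_crew + 5·y_equipment = 27 and 3·y_crew + 1·y_equipment = 11.
→ y_crew = 2 and y_equipment = 5.
Reduced cost of retaining walls: c₃ − yᵀa₃ = 9 − (2·3 + 5·2) = 9 − 16 = -7.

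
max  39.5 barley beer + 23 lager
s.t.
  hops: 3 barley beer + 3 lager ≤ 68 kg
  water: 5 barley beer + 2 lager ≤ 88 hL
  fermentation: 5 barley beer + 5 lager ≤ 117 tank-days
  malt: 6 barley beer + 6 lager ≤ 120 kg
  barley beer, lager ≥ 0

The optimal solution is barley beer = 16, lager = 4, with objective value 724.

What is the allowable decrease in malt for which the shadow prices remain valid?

14.4

Binding constraints: water, malt. The basis is B = [[5,2],[6,6]] with det 18.
Per unit decrease in malt, x* moves by d = (0.1111, -0.2778).
The basis stays optimal until lager reaches 0; allowable decrease = 14.4 kg.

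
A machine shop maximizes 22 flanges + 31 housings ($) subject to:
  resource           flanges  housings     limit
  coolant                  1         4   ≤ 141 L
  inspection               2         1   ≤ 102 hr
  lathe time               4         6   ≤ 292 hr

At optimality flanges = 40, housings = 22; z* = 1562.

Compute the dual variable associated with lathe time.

5

Check each constraint at x*: coolant 128/141 (slack 13); inspection 102/102 (tight); lathe time 292/292 (tight).
Since coolant is not tight, its dual is 0.
The binding rows give the dual system: 2·y_inspection + 4·y_lathe time = 22 and 1·y_inspection + 6·y_lathe time = 31.
Solving: y_inspection = 1, y_lathe time = 5.
Shadow price of lathe time = 5.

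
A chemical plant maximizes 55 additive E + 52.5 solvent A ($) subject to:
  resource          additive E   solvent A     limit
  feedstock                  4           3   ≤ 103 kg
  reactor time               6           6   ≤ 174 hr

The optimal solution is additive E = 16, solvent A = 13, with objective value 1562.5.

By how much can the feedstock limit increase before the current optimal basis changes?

Binding constraints: feedstock, reactor time. The basis is B = [[4,3],[6,6]] with det 6.
Per unit increase in feedstock, x* moves by d = (1, -1).
The basis stays optimal until solvent A reaches 0; allowable increase = 13 kg.

13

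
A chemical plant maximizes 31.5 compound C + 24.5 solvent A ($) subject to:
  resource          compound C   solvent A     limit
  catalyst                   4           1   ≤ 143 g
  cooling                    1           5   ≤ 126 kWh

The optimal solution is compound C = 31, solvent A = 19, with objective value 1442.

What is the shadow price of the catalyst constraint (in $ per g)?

Both catalyst and cooling are binding at x*.
The binding rows give the dual system: 4·y_catalyst + 1·y_cooling = 31.5 and 1·y_catalyst + 5·y_cooling = 24.5.
This yields shadow prices y_catalyst = 7, y_cooling = 3.5.
Shadow price of catalyst = 7.

7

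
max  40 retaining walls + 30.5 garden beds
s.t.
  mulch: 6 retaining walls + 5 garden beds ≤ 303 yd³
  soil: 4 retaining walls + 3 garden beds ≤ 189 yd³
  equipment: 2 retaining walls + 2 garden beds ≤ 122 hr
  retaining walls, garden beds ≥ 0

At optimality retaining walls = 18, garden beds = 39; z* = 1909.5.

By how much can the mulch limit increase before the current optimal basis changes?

Binding constraints: mulch, soil. The basis is B = [[6,5],[4,3]] with det -2.
Per unit increase in mulch, x* moves by d = (-1.5, 2).
The basis stays optimal until equipment becomes binding; allowable increase = 8 yd³.

8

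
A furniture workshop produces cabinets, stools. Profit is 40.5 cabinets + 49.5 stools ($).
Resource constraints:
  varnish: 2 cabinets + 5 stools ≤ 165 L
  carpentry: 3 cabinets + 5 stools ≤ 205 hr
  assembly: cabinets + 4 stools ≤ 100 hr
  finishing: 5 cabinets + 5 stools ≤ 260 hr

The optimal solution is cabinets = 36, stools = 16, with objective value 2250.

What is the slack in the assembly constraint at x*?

0

assembly used = 1·36 + 4·16 = 100; slack = 100 − 100 = 0.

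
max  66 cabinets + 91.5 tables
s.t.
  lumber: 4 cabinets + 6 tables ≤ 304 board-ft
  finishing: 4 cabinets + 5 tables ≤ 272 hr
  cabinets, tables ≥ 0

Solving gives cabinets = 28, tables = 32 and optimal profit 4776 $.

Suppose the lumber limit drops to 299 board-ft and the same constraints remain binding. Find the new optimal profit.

4731

At the optimum: lumber uses 304 of 304 (binding); finishing uses 272 of 272 (binding).
From A_Bᵀ y = c: 4·y_lumber + 4·y_finishing = 66; 6·y_lumber + 5·y_finishing = 91.5.
This yields shadow prices y_lumber = 9, y_finishing = 7.5.
Δz = y_lumber·Δb = 9 × (-5) = -45, so new z* = 4776 − 45 = 4731.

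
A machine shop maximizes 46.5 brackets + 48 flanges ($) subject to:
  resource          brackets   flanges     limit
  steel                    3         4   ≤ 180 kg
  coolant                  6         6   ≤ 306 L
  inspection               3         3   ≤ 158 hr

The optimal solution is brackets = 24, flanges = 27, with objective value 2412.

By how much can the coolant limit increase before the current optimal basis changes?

10

Binding constraints: steel, coolant. The basis is B = [[3,4],[6,6]] with det -6.
Per unit increase in coolant, x* moves by d = (0.6667, -0.5).
The basis stays optimal until inspection becomes binding; allowable increase = 10 L.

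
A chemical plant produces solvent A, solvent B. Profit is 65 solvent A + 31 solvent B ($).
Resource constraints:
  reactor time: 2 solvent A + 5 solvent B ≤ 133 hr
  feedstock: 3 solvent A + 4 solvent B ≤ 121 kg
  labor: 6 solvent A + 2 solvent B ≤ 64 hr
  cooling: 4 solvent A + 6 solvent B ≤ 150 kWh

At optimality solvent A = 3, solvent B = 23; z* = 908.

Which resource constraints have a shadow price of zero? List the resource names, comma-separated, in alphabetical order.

feedstock, reactor time

reactor time: 121/133 (slack 12)
feedstock: 101/121 (slack 20)
labor: 64/64 (binding)
cooling: 150/150 (binding)
By complementary slackness, a constraint with positive slack has shadow price 0 → feedstock, reactor time.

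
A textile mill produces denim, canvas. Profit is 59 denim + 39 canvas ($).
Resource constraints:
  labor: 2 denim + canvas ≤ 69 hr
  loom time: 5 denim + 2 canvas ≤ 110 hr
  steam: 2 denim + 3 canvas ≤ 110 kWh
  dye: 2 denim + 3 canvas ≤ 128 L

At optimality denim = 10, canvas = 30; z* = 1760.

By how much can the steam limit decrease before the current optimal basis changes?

66

Binding constraints: loom time, steam. The basis is B = [[5,2],[2,3]] with det 11.
Per unit decrease in steam, x* moves by d = (0.1818, -0.4545).
The basis stays optimal until canvas reaches 0; allowable decrease = 66 kWh.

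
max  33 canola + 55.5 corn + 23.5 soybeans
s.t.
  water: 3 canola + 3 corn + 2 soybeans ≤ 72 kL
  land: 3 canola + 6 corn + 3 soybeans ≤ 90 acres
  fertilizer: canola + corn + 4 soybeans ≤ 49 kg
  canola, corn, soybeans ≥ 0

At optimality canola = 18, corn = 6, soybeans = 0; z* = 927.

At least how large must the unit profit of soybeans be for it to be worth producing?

Binding: water and land. Non-binding: fertilizer (25 unused).
Since fertilizer is not tight, its dual is 0.
Dual feasibility on the basic columns requires 3·y_water + 3·y_land = 33, 3·y_water + 6·y_land = 55.5.
This yields shadow prices y_water = 3.5, y_land = 7.5.
soybeans enters the basis when its profit ≥ yᵀa₃ = 3.5·2 + 7.5·3 = 29.5.

29.5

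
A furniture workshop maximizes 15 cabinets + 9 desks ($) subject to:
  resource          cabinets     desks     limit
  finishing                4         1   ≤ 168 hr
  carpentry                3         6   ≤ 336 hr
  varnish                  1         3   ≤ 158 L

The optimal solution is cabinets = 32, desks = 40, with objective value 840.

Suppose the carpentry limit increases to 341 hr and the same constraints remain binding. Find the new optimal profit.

845

Binding: finishing and carpentry. Non-binding: varnish (6 unused).
By complementary slackness, y = 0 for the non-binding constraint.
The binding rows give the dual system: 4·y_finishing + 3·y_carpentry = 15 and 1·y_finishing + 6·y_carpentry = 9.
This yields shadow prices y_finishing = 3, y_carpentry = 1.
Δz = y_carpentry·Δb = 1 × (5) = 5, so new z* = 840 + 5 = 845.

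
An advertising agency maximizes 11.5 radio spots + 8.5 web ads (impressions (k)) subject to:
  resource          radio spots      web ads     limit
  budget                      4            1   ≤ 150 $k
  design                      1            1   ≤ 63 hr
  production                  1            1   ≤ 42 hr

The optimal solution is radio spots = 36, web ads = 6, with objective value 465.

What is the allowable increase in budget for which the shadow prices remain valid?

18

Binding constraints: budget, production. The basis is B = [[4,1],[1,1]] with det 3.
Per unit increase in budget, x* moves by d = (0.3333, -0.3333).
The basis stays optimal until web ads reaches 0; allowable increase = 18 $k.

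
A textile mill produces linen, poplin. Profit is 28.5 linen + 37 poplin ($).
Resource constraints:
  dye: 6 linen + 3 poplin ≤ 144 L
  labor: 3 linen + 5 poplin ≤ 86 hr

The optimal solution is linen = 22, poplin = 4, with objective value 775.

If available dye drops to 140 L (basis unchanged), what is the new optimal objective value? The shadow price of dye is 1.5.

769

Δb = -4, so new z* = 775 + (1.5)·(-4) = 775 − 6 = 769.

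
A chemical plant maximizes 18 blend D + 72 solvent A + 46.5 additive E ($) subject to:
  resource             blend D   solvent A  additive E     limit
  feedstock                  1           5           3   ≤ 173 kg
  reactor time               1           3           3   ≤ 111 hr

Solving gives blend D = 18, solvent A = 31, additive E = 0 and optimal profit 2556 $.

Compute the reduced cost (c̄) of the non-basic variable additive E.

-7.5

Check each constraint at x*: feedstock 173/173 (tight); reactor time 111/111 (tight).
Dual feasibility on the basic columns requires 1·y_feedstock + 1·y_reactor time = 18, 5·y_feedstock + 3·y_reactor time = 72.
→ y_feedstock = 9 and y_reactor time = 9.
Reduced cost of additive E: c₃ − yᵀa₃ = 46.5 − (9·3 + 9·3) = 46.5 − 54 = -7.5.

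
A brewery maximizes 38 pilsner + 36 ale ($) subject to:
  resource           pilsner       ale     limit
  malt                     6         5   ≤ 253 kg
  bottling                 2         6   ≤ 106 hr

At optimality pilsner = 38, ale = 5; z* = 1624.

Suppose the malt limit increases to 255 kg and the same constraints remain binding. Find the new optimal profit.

1636

Both malt and bottling are binding at x*.
Dual feasibility on the basic columns requires 6·y_malt + 2·y_bottling = 38, 5·y_malt + 6·y_bottling = 36.
Solving: y_malt = 6, y_bottling = 1.
Δz = y_malt·Δb = 6 × (2) = 12, so new z* = 1624 + 12 = 1636.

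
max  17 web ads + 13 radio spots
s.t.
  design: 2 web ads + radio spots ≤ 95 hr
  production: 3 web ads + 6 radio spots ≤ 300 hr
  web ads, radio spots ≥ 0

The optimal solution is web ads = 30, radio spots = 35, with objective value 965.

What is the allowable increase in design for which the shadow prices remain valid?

105

Binding constraints: design, production. The basis is B = [[2,1],[3,6]] with det 9.
Per unit increase in design, x* moves by d = (0.6667, -0.3333).
The basis stays optimal until radio spots reaches 0; allowable increase = 105 hr.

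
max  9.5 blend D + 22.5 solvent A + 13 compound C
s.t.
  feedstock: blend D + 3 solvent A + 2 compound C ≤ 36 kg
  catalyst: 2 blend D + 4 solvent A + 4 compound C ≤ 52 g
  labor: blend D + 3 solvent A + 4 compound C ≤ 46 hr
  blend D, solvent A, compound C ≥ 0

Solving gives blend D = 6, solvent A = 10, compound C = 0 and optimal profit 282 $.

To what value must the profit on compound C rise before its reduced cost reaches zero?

Binding: feedstock and catalyst. Non-binding: labor (10 unused).
By complementary slackness, y = 0 for the non-binding constraint.
From A_Bᵀ y = c: 1·y_feedstock + 2·y_catalyst = 9.5; 3·y_feedstock + 4·y_catalyst = 22.5.
This yields shadow prices y_feedstock = 3.5, y_catalyst = 3.
compound C enters the basis when its profit ≥ yᵀa₃ = 3.5·2 + 3·4 = 19.

19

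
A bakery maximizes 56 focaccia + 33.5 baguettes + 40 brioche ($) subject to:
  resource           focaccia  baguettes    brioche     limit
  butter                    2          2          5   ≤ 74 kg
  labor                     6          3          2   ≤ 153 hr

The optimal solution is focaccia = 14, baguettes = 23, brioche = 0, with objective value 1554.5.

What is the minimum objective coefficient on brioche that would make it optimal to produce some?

Check each constraint at x*: butter 74/74 (tight); labor 153/153 (tight).
Dual feasibility on the basic columns requires 2·y_butter + 6·y_labor = 56, 2·y_butter + 3·y_labor = 33.5.
Solving: y_butter = 5.5, y_labor = 7.5.
brioche enters the basis when its profit ≥ yᵀa₃ = 5.5·5 + 7.5·2 = 42.5.

42.5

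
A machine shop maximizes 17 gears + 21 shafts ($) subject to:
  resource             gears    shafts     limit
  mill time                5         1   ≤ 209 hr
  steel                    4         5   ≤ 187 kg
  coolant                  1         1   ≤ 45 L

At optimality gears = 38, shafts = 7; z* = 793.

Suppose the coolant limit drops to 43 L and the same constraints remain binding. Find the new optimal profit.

Check each constraint at x*: mill time 197/209 (slack 12); steel 187/187 (tight); coolant 45/45 (tight).
Slack constraints have shadow price 0 (complementary slackness).
The binding rows give the dual system: 4·y_steel + 1·y_coolant = 17 and 5·y_steel + 1·y_coolant = 21.
Solving: y_steel = 4, y_coolant = 1.
Δz = y_coolant·Δb = 1 × (-2) = -2, so new z* = 793 − 2 = 791.

791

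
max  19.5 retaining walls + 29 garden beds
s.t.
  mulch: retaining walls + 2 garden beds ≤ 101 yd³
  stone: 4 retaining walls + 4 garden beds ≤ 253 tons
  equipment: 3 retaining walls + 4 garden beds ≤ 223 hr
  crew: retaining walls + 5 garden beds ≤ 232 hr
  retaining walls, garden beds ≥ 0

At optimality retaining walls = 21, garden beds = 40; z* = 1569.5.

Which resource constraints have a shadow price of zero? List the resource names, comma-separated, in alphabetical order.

mulch: 101/101 (binding)
stone: 244/253 (slack 9)
equipment: 223/223 (binding)
crew: 221/232 (slack 11)
By complementary slackness, a constraint with positive slack has shadow price 0 → crew, stone.

crew, stone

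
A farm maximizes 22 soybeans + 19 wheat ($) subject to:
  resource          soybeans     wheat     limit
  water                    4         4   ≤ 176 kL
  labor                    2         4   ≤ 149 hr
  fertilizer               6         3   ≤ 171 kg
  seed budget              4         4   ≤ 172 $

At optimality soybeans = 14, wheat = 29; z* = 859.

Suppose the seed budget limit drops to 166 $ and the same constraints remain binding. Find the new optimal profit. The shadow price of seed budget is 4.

835

Δb = -6, so new z* = 859 + (4)·(-6) = 859 − 24 = 835.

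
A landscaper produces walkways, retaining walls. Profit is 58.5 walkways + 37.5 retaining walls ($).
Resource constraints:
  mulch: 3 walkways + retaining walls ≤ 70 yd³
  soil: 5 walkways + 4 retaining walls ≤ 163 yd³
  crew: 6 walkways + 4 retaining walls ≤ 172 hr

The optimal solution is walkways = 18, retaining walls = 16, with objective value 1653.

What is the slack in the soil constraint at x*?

9

soil used = 5·18 + 4·16 = 154; slack = 163 − 154 = 9.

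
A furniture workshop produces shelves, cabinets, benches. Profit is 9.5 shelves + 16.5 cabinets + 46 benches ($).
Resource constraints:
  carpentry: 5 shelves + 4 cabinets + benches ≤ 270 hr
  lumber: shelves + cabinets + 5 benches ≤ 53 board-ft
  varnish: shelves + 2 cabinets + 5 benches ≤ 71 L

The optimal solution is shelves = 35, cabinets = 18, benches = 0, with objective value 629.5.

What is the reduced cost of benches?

-1.5

Check each constraint at x*: carpentry 247/270 (slack 23); lumber 53/53 (tight); varnish 71/71 (tight).
Slack constraints have shadow price 0 (complementary slackness).
From A_Bᵀ y = c: 1·y_lumber + 1·y_varnish = 9.5; 1·y_lumber + 2·y_varnish = 16.5.
Solving: y_lumber = 2.5, y_varnish = 7.
Reduced cost of benches: c₃ − yᵀa₃ = 46 − (2.5·5 + 7·5) = 46 − 47.5 = -1.5.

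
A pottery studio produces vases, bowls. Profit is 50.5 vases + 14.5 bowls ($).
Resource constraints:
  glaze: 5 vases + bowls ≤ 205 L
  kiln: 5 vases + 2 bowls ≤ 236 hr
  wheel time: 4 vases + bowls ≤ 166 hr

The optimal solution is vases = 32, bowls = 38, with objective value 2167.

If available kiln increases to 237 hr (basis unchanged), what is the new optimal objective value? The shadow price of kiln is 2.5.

Δb = 1, so new z* = 2167 + (2.5)·(1) = 2167 + 2.5 = 2169.5.

2169.5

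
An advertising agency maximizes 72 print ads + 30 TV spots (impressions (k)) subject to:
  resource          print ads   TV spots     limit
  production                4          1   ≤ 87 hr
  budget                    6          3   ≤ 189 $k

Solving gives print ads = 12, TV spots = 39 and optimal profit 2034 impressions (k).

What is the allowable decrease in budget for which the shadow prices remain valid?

58.5

Binding constraints: production, budget. The basis is B = [[4,1],[6,3]] with det 6.
Per unit decrease in budget, x* moves by d = (0.1667, -0.6667).
The basis stays optimal until TV spots reaches 0; allowable decrease = 58.5 $k.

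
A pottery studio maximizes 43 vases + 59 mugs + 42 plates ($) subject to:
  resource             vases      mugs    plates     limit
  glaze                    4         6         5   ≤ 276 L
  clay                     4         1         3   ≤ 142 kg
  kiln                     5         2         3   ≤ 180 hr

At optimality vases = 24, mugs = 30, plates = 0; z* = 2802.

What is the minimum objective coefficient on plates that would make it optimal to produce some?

50.5

Binding: glaze and kiln. Non-binding: clay (16 unused).
Since clay is not tight, its dual is 0.
The binding rows give the dual system: 4·y_glaze + 5·y_kiln = 43 and 6·y_glaze + 2·y_kiln = 59.
Solving: y_glaze = 9.5, y_kiln = 1.
plates enters the basis when its profit ≥ yᵀa₃ = 9.5·5 + 1·3 = 50.5.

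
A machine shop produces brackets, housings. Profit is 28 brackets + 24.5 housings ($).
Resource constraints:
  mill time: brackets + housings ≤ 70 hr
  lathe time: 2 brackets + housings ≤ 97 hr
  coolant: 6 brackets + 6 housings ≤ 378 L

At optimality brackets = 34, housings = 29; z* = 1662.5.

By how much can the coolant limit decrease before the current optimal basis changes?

87

Binding constraints: lathe time, coolant. The basis is B = [[2,1],[6,6]] with det 6.
Per unit decrease in coolant, x* moves by d = (0.1667, -0.3333).
The basis stays optimal until housings reaches 0; allowable decrease = 87 L.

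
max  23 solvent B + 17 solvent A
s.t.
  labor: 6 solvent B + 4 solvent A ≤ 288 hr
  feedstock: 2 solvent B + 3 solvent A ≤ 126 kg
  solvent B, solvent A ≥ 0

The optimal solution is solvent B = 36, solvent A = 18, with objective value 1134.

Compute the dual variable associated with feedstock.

At the optimum: labor uses 288 of 288 (binding); feedstock uses 126 of 126 (binding).
The binding rows give the dual system: 6·y_labor + 2·y_feedstock = 23 and 4·y_labor + 3·y_feedstock = 17.
This yields shadow prices y_labor = 3.5, y_feedstock = 1.
Shadow price of feedstock = 1.

1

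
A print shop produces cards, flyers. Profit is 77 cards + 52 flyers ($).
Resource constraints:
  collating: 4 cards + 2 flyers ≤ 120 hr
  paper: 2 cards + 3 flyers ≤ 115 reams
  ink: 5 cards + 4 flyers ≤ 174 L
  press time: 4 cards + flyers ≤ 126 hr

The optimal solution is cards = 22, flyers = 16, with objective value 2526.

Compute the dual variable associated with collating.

8

At the optimum: collating uses 120 of 120 (binding); paper uses 92 of 115 (slack = 23); ink uses 174 of 174 (binding); press time uses 104 of 126 (slack = 22).
Since paper, press time are not tight, their duals are 0.
The binding rows give the dual system: 4·y_collating + 5·y_ink = 77 and 2·y_collating + 4·y_ink = 52.
This yields shadow prices y_collating = 8, y_ink = 9.
Shadow price of collating = 8.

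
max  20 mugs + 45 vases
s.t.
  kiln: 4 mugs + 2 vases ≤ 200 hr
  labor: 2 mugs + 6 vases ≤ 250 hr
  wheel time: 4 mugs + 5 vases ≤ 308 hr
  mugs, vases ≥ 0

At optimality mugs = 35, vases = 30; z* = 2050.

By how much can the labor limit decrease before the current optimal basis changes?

Binding constraints: kiln, labor. The basis is B = [[4,2],[2,6]] with det 20.
Per unit decrease in labor, x* moves by d = (0.1, -0.2).
The basis stays optimal until vases reaches 0; allowable decrease = 150 hr.

150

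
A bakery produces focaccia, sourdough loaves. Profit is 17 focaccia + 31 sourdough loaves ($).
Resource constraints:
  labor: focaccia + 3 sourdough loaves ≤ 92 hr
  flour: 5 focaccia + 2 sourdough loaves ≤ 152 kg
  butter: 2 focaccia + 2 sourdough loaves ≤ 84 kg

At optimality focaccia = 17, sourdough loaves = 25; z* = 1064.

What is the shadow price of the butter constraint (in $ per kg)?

At the optimum: labor uses 92 of 92 (binding); flour uses 135 of 152 (slack = 17); butter uses 84 of 84 (binding).
Since flour is not tight, its dual is 0.
From A_Bᵀ y = c: 1·y_labor + 2·y_butter = 17; 3·y_labor + 2·y_butter = 31.
Solving: y_labor = 7, y_butter = 5.
Shadow price of butter = 5.

5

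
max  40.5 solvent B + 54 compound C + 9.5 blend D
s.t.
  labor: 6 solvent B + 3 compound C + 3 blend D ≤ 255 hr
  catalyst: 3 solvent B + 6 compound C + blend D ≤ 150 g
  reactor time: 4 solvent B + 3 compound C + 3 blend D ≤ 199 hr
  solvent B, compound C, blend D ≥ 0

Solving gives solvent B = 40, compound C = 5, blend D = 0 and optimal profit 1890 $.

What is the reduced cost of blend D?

-7

Check each constraint at x*: labor 255/255 (tight); catalyst 150/150 (tight); reactor time 175/199 (slack 24).
Since reactor time is not tight, its dual is 0.
From A_Bᵀ y = c: 6·y_labor + 3·y_catalyst = 40.5; 3·y_labor + 6·y_catalyst = 54.
→ y_labor = 3 and y_catalyst = 7.5.
Reduced cost of blend D: c₃ − yᵀa₃ = 9.5 − (3·3 + 7.5·1) = 9.5 − 16.5 = -7.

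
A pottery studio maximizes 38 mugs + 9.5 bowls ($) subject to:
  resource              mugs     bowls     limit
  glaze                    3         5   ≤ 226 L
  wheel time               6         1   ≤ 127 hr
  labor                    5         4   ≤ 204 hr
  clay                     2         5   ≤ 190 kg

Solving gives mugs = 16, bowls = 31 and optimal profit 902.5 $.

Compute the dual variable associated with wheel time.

At the optimum: glaze uses 203 of 226 (slack = 23); wheel time uses 127 of 127 (binding); labor uses 204 of 204 (binding); clay uses 187 of 190 (slack = 3).
Slack constraints have shadow price 0 (complementary slackness).
The binding rows give the dual system: 6·y_wheel time + 5·y_labor = 38 and 1·y_wheel time + 4·y_labor = 9.5.
This yields shadow prices y_wheel time = 5.5, y_labor = 1.
Shadow price of wheel time = 5.5.

5.5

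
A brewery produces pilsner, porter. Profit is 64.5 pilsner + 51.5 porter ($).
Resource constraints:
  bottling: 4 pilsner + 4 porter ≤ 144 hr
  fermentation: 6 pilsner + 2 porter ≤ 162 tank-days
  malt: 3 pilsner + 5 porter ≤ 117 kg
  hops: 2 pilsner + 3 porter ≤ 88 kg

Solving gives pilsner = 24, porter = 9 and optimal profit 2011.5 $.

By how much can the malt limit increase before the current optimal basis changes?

Binding constraints: fermentation, malt. The basis is B = [[6,2],[3,5]] with det 24.
Per unit increase in malt, x* moves by d = (-0.0833, 0.25).
The basis stays optimal until bottling becomes binding; allowable increase = 18 kg.

18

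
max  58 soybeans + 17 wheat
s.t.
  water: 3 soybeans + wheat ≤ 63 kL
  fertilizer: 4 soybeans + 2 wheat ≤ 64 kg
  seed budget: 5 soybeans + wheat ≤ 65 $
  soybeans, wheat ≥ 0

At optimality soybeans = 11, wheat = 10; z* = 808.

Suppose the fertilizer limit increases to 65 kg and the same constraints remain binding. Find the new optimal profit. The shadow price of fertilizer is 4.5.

812.5

Δb = 1, so new z* = 808 + (4.5)·(1) = 808 + 4.5 = 812.5.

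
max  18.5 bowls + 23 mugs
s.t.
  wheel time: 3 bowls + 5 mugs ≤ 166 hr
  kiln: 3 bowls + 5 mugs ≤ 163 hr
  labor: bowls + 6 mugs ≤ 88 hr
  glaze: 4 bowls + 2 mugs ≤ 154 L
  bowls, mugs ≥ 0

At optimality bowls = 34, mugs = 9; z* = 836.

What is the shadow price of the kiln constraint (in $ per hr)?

Binding: labor and glaze. Non-binding: wheel time (19 unused), kiln (16 unused).
By complementary slackness, y = 0 for the non-binding constraints.
Dual feasibility on the basic columns requires 1·y_labor + 4·y_glaze = 18.5, 6·y_labor + 2·y_glaze = 23.
This yields shadow prices y_labor = 2.5, y_glaze = 4.
Shadow price of kiln = 0.

0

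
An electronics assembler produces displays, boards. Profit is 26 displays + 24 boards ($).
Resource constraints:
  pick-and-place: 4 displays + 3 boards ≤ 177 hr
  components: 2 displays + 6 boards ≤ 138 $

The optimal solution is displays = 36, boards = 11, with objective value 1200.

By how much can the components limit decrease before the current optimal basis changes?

Binding constraints: pick-and-place, components. The basis is B = [[4,3],[2,6]] with det 18.
Per unit decrease in components, x* moves by d = (0.1667, -0.2222).
The basis stays optimal until boards reaches 0; allowable decrease = 49.5 $.

49.5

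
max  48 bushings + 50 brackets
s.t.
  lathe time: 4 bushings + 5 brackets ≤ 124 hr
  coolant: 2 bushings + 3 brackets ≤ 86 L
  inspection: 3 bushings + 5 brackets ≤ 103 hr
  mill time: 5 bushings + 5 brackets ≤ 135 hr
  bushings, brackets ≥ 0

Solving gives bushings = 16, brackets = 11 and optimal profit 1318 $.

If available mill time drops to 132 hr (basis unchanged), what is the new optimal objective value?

Binding: inspection and mill time. Non-binding: lathe time (5 unused), coolant (21 unused).
Slack constraints have shadow price 0 (complementary slackness).
From A_Bᵀ y = c: 3·y_inspection + 5·y_mill time = 48; 5·y_inspection + 5·y_mill time = 50.
This yields shadow prices y_inspection = 1, y_mill time = 9.
Δz = y_mill time·Δb = 9 × (-3) = -27, so new z* = 1318 − 27 = 1291.

1291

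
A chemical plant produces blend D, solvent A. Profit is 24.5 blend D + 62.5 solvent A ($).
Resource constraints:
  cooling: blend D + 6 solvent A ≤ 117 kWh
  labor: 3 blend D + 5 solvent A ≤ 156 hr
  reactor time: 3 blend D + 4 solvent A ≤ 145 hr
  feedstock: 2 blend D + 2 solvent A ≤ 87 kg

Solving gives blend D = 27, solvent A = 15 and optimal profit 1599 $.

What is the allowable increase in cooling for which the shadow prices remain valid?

Binding constraints: cooling, labor. The basis is B = [[1,6],[3,5]] with det -13.
Per unit increase in cooling, x* moves by d = (-0.3846, 0.2308).
The basis stays optimal until blend D reaches 0; allowable increase = 70.2 kWh.

70.2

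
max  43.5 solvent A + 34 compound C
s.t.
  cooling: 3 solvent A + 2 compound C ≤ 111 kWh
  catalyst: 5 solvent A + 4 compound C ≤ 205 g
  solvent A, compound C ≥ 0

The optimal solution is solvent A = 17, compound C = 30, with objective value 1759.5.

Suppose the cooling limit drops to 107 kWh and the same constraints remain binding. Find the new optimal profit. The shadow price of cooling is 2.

1751.5

Δb = -4, so new z* = 1759.5 + (2)·(-4) = 1759.5 − 8 = 1751.5.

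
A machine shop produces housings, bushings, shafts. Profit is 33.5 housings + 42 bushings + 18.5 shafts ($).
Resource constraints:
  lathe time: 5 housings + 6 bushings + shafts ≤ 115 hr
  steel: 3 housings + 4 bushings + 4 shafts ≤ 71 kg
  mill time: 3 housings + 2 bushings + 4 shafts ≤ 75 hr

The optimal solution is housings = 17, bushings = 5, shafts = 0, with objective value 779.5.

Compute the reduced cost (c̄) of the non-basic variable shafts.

-3.5

Check each constraint at x*: lathe time 115/115 (tight); steel 71/71 (tight); mill time 61/75 (slack 14).
By complementary slackness, y = 0 for the non-binding constraint.
Dual feasibility on the basic columns requires 5·y_lathe time + 3·y_steel = 33.5, 6·y_lathe time + 4·y_steel = 42.
This yields shadow prices y_lathe time = 4, y_steel = 4.5.
Reduced cost of shafts: c₃ − yᵀa₃ = 18.5 − (4·1 + 4.5·4) = 18.5 − 22 = -3.5.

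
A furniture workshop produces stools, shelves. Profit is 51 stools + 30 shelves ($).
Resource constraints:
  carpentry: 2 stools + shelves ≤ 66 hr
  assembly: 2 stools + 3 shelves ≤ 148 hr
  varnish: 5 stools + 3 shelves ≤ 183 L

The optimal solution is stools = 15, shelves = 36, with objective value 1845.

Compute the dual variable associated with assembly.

0

At the optimum: carpentry uses 66 of 66 (binding); assembly uses 138 of 148 (slack = 10); varnish uses 183 of 183 (binding).
Since assembly is not tight, its dual is 0.
Dual feasibility on the basic columns requires 2·y_carpentry + 5·y_varnish = 51, 1·y_carpentry + 3·y_varnish = 30.
This yields shadow prices y_carpentry = 3, y_varnish = 9.
Shadow price of assembly = 0.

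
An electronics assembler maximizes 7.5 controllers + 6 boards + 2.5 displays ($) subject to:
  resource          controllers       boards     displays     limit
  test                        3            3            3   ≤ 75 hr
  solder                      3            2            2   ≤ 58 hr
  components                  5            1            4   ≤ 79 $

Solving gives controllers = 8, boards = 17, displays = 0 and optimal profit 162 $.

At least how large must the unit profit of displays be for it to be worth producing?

At the optimum: test uses 75 of 75 (binding); solder uses 58 of 58 (binding); components uses 57 of 79 (slack = 22).
By complementary slackness, y = 0 for the non-binding constraint.
Dual feasibility on the basic columns requires 3·y_test + 3·y_solder = 7.5, 3·y_test + 2·y_solder = 6.
This yields shadow prices y_test = 1, y_solder = 1.5.
displays enters the basis when its profit ≥ yᵀa₃ = 1·3 + 1.5·2 = 6.

6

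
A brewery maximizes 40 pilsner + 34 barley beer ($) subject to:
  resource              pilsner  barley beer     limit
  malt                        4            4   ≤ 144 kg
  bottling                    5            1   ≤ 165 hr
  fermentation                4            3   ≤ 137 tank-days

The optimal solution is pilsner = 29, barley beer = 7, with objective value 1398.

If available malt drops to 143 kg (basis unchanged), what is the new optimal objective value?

Check each constraint at x*: malt 144/144 (tight); bottling 152/165 (slack 13); fermentation 137/137 (tight).
Since bottling is not tight, its dual is 0.
Dual feasibility on the basic columns requires 4·y_malt + 4·y_fermentation = 40, 4·y_malt + 3·y_fermentation = 34.
This yields shadow prices y_malt = 4, y_fermentation = 6.
Δz = y_malt·Δb = 4 × (-1) = -4, so new z* = 1398 − 4 = 1394.

1394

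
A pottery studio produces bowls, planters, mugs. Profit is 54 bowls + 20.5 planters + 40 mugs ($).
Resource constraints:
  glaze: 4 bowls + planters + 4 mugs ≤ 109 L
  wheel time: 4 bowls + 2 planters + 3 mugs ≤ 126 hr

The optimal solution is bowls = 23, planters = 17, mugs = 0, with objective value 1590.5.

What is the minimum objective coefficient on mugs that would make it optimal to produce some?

47

Both glaze and wheel time are binding at x*.
The binding rows give the dual system: 4·y_glaze + 4·y_wheel time = 54 and 1·y_glaze + 2·y_wheel time = 20.5.
This yields shadow prices y_glaze = 6.5, y_wheel time = 7.
mugs enters the basis when its profit ≥ yᵀa₃ = 6.5·4 + 7·3 = 47.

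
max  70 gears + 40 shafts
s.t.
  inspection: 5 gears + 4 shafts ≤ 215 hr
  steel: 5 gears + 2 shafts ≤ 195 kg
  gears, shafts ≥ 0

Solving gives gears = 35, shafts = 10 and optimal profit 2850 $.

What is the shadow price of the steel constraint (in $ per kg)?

At the optimum: inspection uses 215 of 215 (binding); steel uses 195 of 195 (binding).
From A_Bᵀ y = c: 5·y_inspection + 5·y_steel = 70; 4·y_inspection + 2·y_steel = 40.
This yields shadow prices y_inspection = 6, y_steel = 8.
Shadow price of steel = 8.

8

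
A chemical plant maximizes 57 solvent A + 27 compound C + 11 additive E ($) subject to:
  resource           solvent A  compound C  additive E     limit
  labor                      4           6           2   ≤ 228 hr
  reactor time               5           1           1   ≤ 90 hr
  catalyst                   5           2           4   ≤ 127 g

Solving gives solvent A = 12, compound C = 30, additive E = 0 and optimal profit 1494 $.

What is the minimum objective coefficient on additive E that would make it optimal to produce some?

Binding: labor and reactor time. Non-binding: catalyst (7 unused).
By complementary slackness, y = 0 for the non-binding constraint.
From A_Bᵀ y = c: 4·y_labor + 5·y_reactor time = 57; 6·y_labor + 1·y_reactor time = 27.
→ y_labor = 3 and y_reactor time = 9.
additive E enters the basis when its profit ≥ yᵀa₃ = 3·2 + 9·1 = 15.

15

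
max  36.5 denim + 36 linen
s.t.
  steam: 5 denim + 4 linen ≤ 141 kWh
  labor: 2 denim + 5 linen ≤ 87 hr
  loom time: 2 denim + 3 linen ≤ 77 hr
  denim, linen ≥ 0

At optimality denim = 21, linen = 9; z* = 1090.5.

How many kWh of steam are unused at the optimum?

steam used = 5·21 + 4·9 = 141; slack = 141 − 141 = 0.

0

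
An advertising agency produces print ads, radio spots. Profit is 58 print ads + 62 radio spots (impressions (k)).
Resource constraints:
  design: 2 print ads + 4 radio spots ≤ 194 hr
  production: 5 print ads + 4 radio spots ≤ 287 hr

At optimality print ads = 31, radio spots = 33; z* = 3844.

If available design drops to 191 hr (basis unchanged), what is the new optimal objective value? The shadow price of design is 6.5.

3824.5

Δb = -3, so new z* = 3844 + (6.5)·(-3) = 3844 − 19.5 = 3824.5.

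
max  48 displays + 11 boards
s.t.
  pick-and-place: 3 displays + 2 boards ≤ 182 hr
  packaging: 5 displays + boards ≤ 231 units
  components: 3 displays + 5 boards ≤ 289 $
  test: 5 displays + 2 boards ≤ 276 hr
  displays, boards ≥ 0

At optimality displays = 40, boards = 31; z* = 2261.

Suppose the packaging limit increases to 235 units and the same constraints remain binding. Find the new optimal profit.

2297

At the optimum: pick-and-place uses 182 of 182 (binding); packaging uses 231 of 231 (binding); components uses 275 of 289 (slack = 14); test uses 262 of 276 (slack = 14).
By complementary slackness, y = 0 for the non-binding constraints.
From A_Bᵀ y = c: 3·y_pick-and-place + 5·y_packaging = 48; 2·y_pick-and-place + 1·y_packaging = 11.
Solving: y_pick-and-place = 1, y_packaging = 9.
Δz = y_packaging·Δb = 9 × (4) = 36, so new z* = 2261 + 36 = 2297.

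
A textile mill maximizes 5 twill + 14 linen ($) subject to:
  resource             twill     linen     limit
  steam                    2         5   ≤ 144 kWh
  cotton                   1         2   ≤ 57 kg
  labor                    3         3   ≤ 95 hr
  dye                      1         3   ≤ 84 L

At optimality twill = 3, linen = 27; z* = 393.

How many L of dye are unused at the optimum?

0

dye used = 1·3 + 3·27 = 84; slack = 84 − 84 = 0.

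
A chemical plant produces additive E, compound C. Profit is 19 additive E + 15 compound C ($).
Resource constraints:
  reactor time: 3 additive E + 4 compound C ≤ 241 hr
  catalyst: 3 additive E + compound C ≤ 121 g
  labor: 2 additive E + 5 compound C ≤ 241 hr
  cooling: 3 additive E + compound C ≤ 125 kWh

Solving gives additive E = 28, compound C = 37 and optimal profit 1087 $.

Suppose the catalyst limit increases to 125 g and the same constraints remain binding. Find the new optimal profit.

1107

Binding: catalyst and labor. Non-binding: reactor time (9 unused), cooling (4 unused).
Since reactor time, cooling are not tight, their duals are 0.
The binding rows give the dual system: 3·y_catalyst + 2·y_labor = 19 and 1·y_catalyst + 5·y_labor = 15.
Solving: y_catalyst = 5, y_labor = 2.
Δz = y_catalyst·Δb = 5 × (4) = 20, so new z* = 1087 + 20 = 1107.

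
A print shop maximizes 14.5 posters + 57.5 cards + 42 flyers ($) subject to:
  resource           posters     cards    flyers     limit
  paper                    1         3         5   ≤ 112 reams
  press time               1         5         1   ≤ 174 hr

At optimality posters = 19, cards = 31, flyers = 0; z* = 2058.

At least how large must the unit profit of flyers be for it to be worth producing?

44.5

Check each constraint at x*: paper 112/112 (tight); press time 174/174 (tight).
The binding rows give the dual system: 1·y_paper + 1·y_press time = 14.5 and 3·y_paper + 5·y_press time = 57.5.
Solving: y_paper = 7.5, y_press time = 7.
flyers enters the basis when its profit ≥ yᵀa₃ = 7.5·5 + 7·1 = 44.5.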